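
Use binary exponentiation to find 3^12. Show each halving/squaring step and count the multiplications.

Computing 3^12 by squaring (build up from 3^1; each line after the first costs one multiplication):

3^1 = 3
3^2 = (3^1)^2 = 3^2 = 9
3^3 = 3 * 3^2 = 3 * 9 = 27
3^6 = (3^3)^2 = 27^2 = 729
3^12 = (3^6)^2 = 729^2 = 531441

Result: 531441
Multiplications needed: 4 (4 lines after 3^1)

3^12 = 531441. Using exponentiation by squaring, this requires 4 multiplications. The key idea: if the exponent is even, square the half-power; if odd, multiply by the base once.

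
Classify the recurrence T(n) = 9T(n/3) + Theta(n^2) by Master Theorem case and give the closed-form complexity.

Master Theorem for T(n) = 9T(n/3) + O(n^2):

a = 9, b = 3, c = 2
log_b(a) = log_3(9) = 2.0000

Case 2: c = 2 = log_3(9) = 2.0000
T(n) = O(n^2 log n) = O(n^2 log n)

For T(n) = 9T(n/3) + O(n^2): log_3(9) = 2.0000. This is Case 2 of the Master Theorem (c = log_b(a), equal work at all levels), giving O(n^2 log n).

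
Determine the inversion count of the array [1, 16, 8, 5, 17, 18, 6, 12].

Finding inversions in [1, 16, 8, 5, 17, 18, 6, 12]:

(1, 2): arr[1]=16 > arr[2]=8
(1, 3): arr[1]=16 > arr[3]=5
(1, 6): arr[1]=16 > arr[6]=6
(1, 7): arr[1]=16 > arr[7]=12
(2, 3): arr[2]=8 > arr[3]=5
(2, 6): arr[2]=8 > arr[6]=6
(4, 6): arr[4]=17 > arr[6]=6
(4, 7): arr[4]=17 > arr[7]=12
(5, 6): arr[5]=18 > arr[6]=6
(5, 7): arr[5]=18 > arr[7]=12

Total inversions: 10

The array has 10 inversion(s): (1,2), (1,3), (1,6), (1,7), (2,3), (2,6), (4,6), (4,7), (5,6), (5,7). Each pair (i,j) satisfies i < j and arr[i] > arr[j].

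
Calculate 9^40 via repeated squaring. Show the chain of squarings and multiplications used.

Computing 9^40 by squaring (build up from 9^1; each line after the first costs one multiplication):

9^1 = 9
9^2 = (9^1)^2 = 9^2 = 81
9^4 = (9^2)^2 = 81^2 = 6561
9^5 = 9 * 9^4 = 9 * 6561 = 59049
9^10 = (9^5)^2 = 59049^2 = 3486784401
9^20 = (9^10)^2 = 3486784401^2 = 12157665459056928801
9^40 = (9^20)^2 = 12157665459056928801^2 = 147808829414345923316083210206383297601

Result: 147808829414345923316083210206383297601
Multiplications needed: 6 (6 lines after 9^1)

9^40 = 147808829414345923316083210206383297601. Using exponentiation by squaring, this requires 6 multiplications. The key idea: if the exponent is even, square the half-power; if odd, multiply by the base once.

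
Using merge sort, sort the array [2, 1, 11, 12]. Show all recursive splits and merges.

Merge sort trace:

Split: [2, 1, 11, 12] -> [2, 1] and [11, 12]
  Split: [2, 1] -> [2] and [1]
  Merge: [2] + [1] -> [1, 2]
  Split: [11, 12] -> [11] and [12]
  Merge: [11] + [12] -> [11, 12]
Merge: [1, 2] + [11, 12] -> [1, 2, 11, 12]

Final sorted array: [1, 2, 11, 12]

The merge sort proceeds by recursively splitting the array and merging sorted halves.
After all merges, the sorted array is [1, 2, 11, 12].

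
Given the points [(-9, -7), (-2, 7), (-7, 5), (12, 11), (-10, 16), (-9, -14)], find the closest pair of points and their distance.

Computing all pairwise distances among 6 points:

d((-9, -7), (-2, 7)) = 15.6525
d((-9, -7), (-7, 5)) = 12.1655
d((-9, -7), (12, 11)) = 27.6586
d((-9, -7), (-10, 16)) = 23.0217
d((-9, -7), (-9, -14)) = 7.0
d((-2, 7), (-7, 5)) = 5.3852 <-- minimum
d((-2, 7), (12, 11)) = 14.5602
d((-2, 7), (-10, 16)) = 12.0416
d((-2, 7), (-9, -14)) = 22.1359
d((-7, 5), (12, 11)) = 19.9249
d((-7, 5), (-10, 16)) = 11.4018
d((-7, 5), (-9, -14)) = 19.105
d((12, 11), (-10, 16)) = 22.561
d((12, 11), (-9, -14)) = 32.6497
d((-10, 16), (-9, -14)) = 30.0167

Closest pair: (-2, 7) and (-7, 5) with distance 5.3852

The closest pair is (-2, 7) and (-7, 5) with Euclidean distance 5.3852. For 6 points, brute-force pairwise comparison is shown above. For large n, the divide-and-conquer algorithm (sort by x, recurse on halves, check the dividing strip) achieves O(n log n).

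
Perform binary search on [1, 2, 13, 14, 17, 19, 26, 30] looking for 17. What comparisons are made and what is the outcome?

Binary search for 17 in [1, 2, 13, 14, 17, 19, 26, 30]:

lo=0, hi=7, mid=3, arr[mid]=14 -> 14 < 17, search right half
lo=4, hi=7, mid=5, arr[mid]=19 -> 19 > 17, search left half
lo=4, hi=4, mid=4, arr[mid]=17 -> Found target at index 4!

Binary search finds 17 at index 4 after 3 comparisons. The search repeatedly halves the search space by comparing with the middle element.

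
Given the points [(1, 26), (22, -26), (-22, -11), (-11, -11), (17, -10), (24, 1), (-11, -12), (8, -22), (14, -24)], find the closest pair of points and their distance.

Computing all pairwise distances among 9 points:

d((1, 26), (22, -26)) = 56.0803
d((1, 26), (-22, -11)) = 43.566
d((1, 26), (-11, -11)) = 38.8973
d((1, 26), (17, -10)) = 39.3954
d((1, 26), (24, 1)) = 33.9706
d((1, 26), (-11, -12)) = 39.8497
d((1, 26), (8, -22)) = 48.5077
d((1, 26), (14, -24)) = 51.6624
d((22, -26), (-22, -11)) = 46.4866
d((22, -26), (-11, -11)) = 36.2491
d((22, -26), (17, -10)) = 16.7631
d((22, -26), (24, 1)) = 27.074
d((22, -26), (-11, -12)) = 35.8469
d((22, -26), (8, -22)) = 14.5602
d((22, -26), (14, -24)) = 8.2462
d((-22, -11), (-11, -11)) = 11.0
d((-22, -11), (17, -10)) = 39.0128
d((-22, -11), (24, 1)) = 47.5395
d((-22, -11), (-11, -12)) = 11.0454
d((-22, -11), (8, -22)) = 31.9531
d((-22, -11), (14, -24)) = 38.2753
d((-11, -11), (17, -10)) = 28.0179
d((-11, -11), (24, 1)) = 37.0
d((-11, -11), (-11, -12)) = 1.0 <-- minimum
d((-11, -11), (8, -22)) = 21.9545
d((-11, -11), (14, -24)) = 28.178
d((17, -10), (24, 1)) = 13.0384
d((17, -10), (-11, -12)) = 28.0713
d((17, -10), (8, -22)) = 15.0
d((17, -10), (14, -24)) = 14.3178
d((24, 1), (-11, -12)) = 37.3363
d((24, 1), (8, -22)) = 28.0179
d((24, 1), (14, -24)) = 26.9258
d((-11, -12), (8, -22)) = 21.4709
d((-11, -12), (14, -24)) = 27.7308
d((8, -22), (14, -24)) = 6.3246

Closest pair: (-11, -11) and (-11, -12) with distance 1.0

The closest pair is (-11, -11) and (-11, -12) with Euclidean distance 1.0. For 9 points, brute-force pairwise comparison is shown above. For large n, the divide-and-conquer algorithm (sort by x, recurse on halves, check the dividing strip) achieves O(n log n).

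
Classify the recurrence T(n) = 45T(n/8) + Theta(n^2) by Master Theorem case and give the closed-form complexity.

Master Theorem for T(n) = 45T(n/8) + O(n^2):

a = 45, b = 8, c = 2
log_b(a) = log_8(45) = 1.8306

Case 3: c = 2 > log_8(45) = 1.8306
T(n) = O(n^2) = O(n^2)

For T(n) = 45T(n/8) + O(n^2): log_8(45) = 1.8306. This is Case 3 of the Master Theorem (c > log_b(a), work dominated by root), giving O(n^2).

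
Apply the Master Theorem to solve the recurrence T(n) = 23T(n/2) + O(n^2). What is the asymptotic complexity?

Master Theorem for T(n) = 23T(n/2) + O(n^2):

a = 23, b = 2, c = 2
log_b(a) = log_2(23) = 4.5236

Case 1: c = 2 < log_2(23) = 4.5236
T(n) = O(n^(log_2 23))

For T(n) = 23T(n/2) + O(n^2): log_2(23) = 4.5236. This is Case 1 of the Master Theorem (c < log_b(a), work dominated by leaves), giving O(n^(log_2 23)).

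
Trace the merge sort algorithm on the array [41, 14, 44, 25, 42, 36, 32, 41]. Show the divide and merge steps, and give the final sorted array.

Merge sort trace:

Split: [41, 14, 44, 25, 42, 36, 32, 41] -> [41, 14, 44, 25] and [42, 36, 32, 41]
  Split: [41, 14, 44, 25] -> [41, 14] and [44, 25]
    Split: [41, 14] -> [41] and [14]
    Merge: [41] + [14] -> [14, 41]
    Split: [44, 25] -> [44] and [25]
    Merge: [44] + [25] -> [25, 44]
  Merge: [14, 41] + [25, 44] -> [14, 25, 41, 44]
  Split: [42, 36, 32, 41] -> [42, 36] and [32, 41]
    Split: [42, 36] -> [42] and [36]
    Merge: [42] + [36] -> [36, 42]
    Split: [32, 41] -> [32] and [41]
    Merge: [32] + [41] -> [32, 41]
  Merge: [36, 42] + [32, 41] -> [32, 36, 41, 42]
Merge: [14, 25, 41, 44] + [32, 36, 41, 42] -> [14, 25, 32, 36, 41, 41, 42, 44]

Final sorted array: [14, 25, 32, 36, 41, 41, 42, 44]

The merge sort proceeds by recursively splitting the array and merging sorted halves.
After all merges, the sorted array is [14, 25, 32, 36, 41, 41, 42, 44].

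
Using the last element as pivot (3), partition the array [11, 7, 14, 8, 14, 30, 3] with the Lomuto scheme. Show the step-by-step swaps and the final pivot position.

Lomuto partition with pivot = 3:

Initial array: [11, 7, 14, 8, 14, 30, 3]

arr[0]=11 > 3: no swap
arr[1]=7 > 3: no swap
arr[2]=14 > 3: no swap
arr[3]=8 > 3: no swap
arr[4]=14 > 3: no swap
arr[5]=30 > 3: no swap

Place pivot at position 0: [3, 7, 14, 8, 14, 30, 11]
Pivot position: 0

After partitioning with pivot 3, the array becomes [3, 7, 14, 8, 14, 30, 11]. The pivot is placed at index 0. All elements to the left of the pivot are <= 3, and all elements to the right are > 3.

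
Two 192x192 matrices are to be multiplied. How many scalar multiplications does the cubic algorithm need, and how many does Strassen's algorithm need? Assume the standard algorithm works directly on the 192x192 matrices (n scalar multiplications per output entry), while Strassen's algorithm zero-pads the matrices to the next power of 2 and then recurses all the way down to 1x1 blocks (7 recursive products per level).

Matrix multiplication for 192x192 matrices:

Strassen's algorithm requires power-of-2 dimensions. Pad 192x192 to 256x256 (next power of 2).

Standard algorithm: 192^3 = 7077888 multiplications
Strassen's algorithm: 7^(log2(256)) = 7^8 = 5764801 multiplications
Savings: 7077888 - 5764801 = 1313087 multiplications

Standard: 7077888 multiplications (192^3). Strassen: 5764801 multiplications (7^8, after padding to 256x256). Strassen reduces 8 recursive multiplications to 7 at each level.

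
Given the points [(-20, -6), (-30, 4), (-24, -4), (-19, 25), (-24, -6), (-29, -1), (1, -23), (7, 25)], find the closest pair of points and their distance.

Computing all pairwise distances among 8 points:

d((-20, -6), (-30, 4)) = 14.1421
d((-20, -6), (-24, -4)) = 4.4721
d((-20, -6), (-19, 25)) = 31.0161
d((-20, -6), (-24, -6)) = 4.0
d((-20, -6), (-29, -1)) = 10.2956
d((-20, -6), (1, -23)) = 27.0185
d((-20, -6), (7, 25)) = 41.1096
d((-30, 4), (-24, -4)) = 10.0
d((-30, 4), (-19, 25)) = 23.7065
d((-30, 4), (-24, -6)) = 11.6619
d((-30, 4), (-29, -1)) = 5.099
d((-30, 4), (1, -23)) = 41.1096
d((-30, 4), (7, 25)) = 42.5441
d((-24, -4), (-19, 25)) = 29.4279
d((-24, -4), (-24, -6)) = 2.0 <-- minimum
d((-24, -4), (-29, -1)) = 5.831
d((-24, -4), (1, -23)) = 31.4006
d((-24, -4), (7, 25)) = 42.45
d((-19, 25), (-24, -6)) = 31.4006
d((-19, 25), (-29, -1)) = 27.8568
d((-19, 25), (1, -23)) = 52.0
d((-19, 25), (7, 25)) = 26.0
d((-24, -6), (-29, -1)) = 7.0711
d((-24, -6), (1, -23)) = 30.2324
d((-24, -6), (7, 25)) = 43.8406
d((-29, -1), (1, -23)) = 37.2022
d((-29, -1), (7, 25)) = 44.4072
d((1, -23), (7, 25)) = 48.3735

Closest pair: (-24, -4) and (-24, -6) with distance 2.0

The closest pair is (-24, -4) and (-24, -6) with Euclidean distance 2.0. For 8 points, brute-force pairwise comparison is shown above. For large n, the divide-and-conquer algorithm (sort by x, recurse on halves, check the dividing strip) achieves O(n log n).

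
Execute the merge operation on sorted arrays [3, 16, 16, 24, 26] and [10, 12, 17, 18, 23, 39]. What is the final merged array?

Merging process:

Compare 3 vs 10: take 3 from left. Merged: [3]
Compare 16 vs 10: take 10 from right. Merged: [3, 10]
Compare 16 vs 12: take 12 from right. Merged: [3, 10, 12]
Compare 16 vs 17: take 16 from left. Merged: [3, 10, 12, 16]
Compare 16 vs 17: take 16 from left. Merged: [3, 10, 12, 16, 16]
Compare 24 vs 17: take 17 from right. Merged: [3, 10, 12, 16, 16, 17]
Compare 24 vs 18: take 18 from right. Merged: [3, 10, 12, 16, 16, 17, 18]
Compare 24 vs 23: take 23 from right. Merged: [3, 10, 12, 16, 16, 17, 18, 23]
Compare 24 vs 39: take 24 from left. Merged: [3, 10, 12, 16, 16, 17, 18, 23, 24]
Compare 26 vs 39: take 26 from left. Merged: [3, 10, 12, 16, 16, 17, 18, 23, 24, 26]
Append remaining from right: [39]. Merged: [3, 10, 12, 16, 16, 17, 18, 23, 24, 26, 39]

Final merged array: [3, 10, 12, 16, 16, 17, 18, 23, 24, 26, 39]
Total comparisons: 10

The merged array is [3, 10, 12, 16, 16, 17, 18, 23, 24, 26, 39], requiring 10 comparisons. The merge step runs in O(n) time where n is the total number of elements.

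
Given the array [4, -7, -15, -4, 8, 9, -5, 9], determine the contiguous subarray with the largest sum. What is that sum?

Using Kadane's algorithm on [4, -7, -15, -4, 8, 9, -5, 9]:

Scanning through the array:
Position 1 (value -7): max_ending_here = -3, max_so_far = 4
Position 2 (value -15): max_ending_here = -15, max_so_far = 4
Position 3 (value -4): max_ending_here = -4, max_so_far = 4
Position 4 (value 8): max_ending_here = 8, max_so_far = 8
Position 5 (value 9): max_ending_here = 17, max_so_far = 17
Position 6 (value -5): max_ending_here = 12, max_so_far = 17
Position 7 (value 9): max_ending_here = 21, max_so_far = 21

Maximum subarray: [8, 9, -5, 9]
Maximum sum: 21

The maximum subarray is [8, 9, -5, 9] with sum 21. This subarray runs from index 4 to index 7.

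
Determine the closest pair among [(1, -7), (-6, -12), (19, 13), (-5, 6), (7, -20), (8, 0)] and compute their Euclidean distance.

Computing all pairwise distances among 6 points:

d((1, -7), (-6, -12)) = 8.6023 <-- minimum
d((1, -7), (19, 13)) = 26.9072
d((1, -7), (-5, 6)) = 14.3178
d((1, -7), (7, -20)) = 14.3178
d((1, -7), (8, 0)) = 9.8995
d((-6, -12), (19, 13)) = 35.3553
d((-6, -12), (-5, 6)) = 18.0278
d((-6, -12), (7, -20)) = 15.2643
d((-6, -12), (8, 0)) = 18.4391
d((19, 13), (-5, 6)) = 25.0
d((19, 13), (7, -20)) = 35.1141
d((19, 13), (8, 0)) = 17.0294
d((-5, 6), (7, -20)) = 28.6356
d((-5, 6), (8, 0)) = 14.3178
d((7, -20), (8, 0)) = 20.025

Closest pair: (1, -7) and (-6, -12) with distance 8.6023

The closest pair is (1, -7) and (-6, -12) with Euclidean distance 8.6023. For 6 points, brute-force pairwise comparison is shown above. For large n, the divide-and-conquer algorithm (sort by x, recurse on halves, check the dividing strip) achieves O(n log n).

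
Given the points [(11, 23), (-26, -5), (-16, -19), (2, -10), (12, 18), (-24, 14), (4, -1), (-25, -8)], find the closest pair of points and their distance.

Computing all pairwise distances among 8 points:

d((11, 23), (-26, -5)) = 46.4004
d((11, 23), (-16, -19)) = 49.93
d((11, 23), (2, -10)) = 34.2053
d((11, 23), (12, 18)) = 5.099
d((11, 23), (-24, 14)) = 36.1386
d((11, 23), (4, -1)) = 25.0
d((11, 23), (-25, -8)) = 47.5079
d((-26, -5), (-16, -19)) = 17.2047
d((-26, -5), (2, -10)) = 28.4429
d((-26, -5), (12, 18)) = 44.4185
d((-26, -5), (-24, 14)) = 19.105
d((-26, -5), (4, -1)) = 30.2655
d((-26, -5), (-25, -8)) = 3.1623 <-- minimum
d((-16, -19), (2, -10)) = 20.1246
d((-16, -19), (12, 18)) = 46.4004
d((-16, -19), (-24, 14)) = 33.9559
d((-16, -19), (4, -1)) = 26.9072
d((-16, -19), (-25, -8)) = 14.2127
d((2, -10), (12, 18)) = 29.7321
d((2, -10), (-24, 14)) = 35.3836
d((2, -10), (4, -1)) = 9.2195
d((2, -10), (-25, -8)) = 27.074
d((12, 18), (-24, 14)) = 36.2215
d((12, 18), (4, -1)) = 20.6155
d((12, 18), (-25, -8)) = 45.2217
d((-24, 14), (4, -1)) = 31.7648
d((-24, 14), (-25, -8)) = 22.0227
d((4, -1), (-25, -8)) = 29.8329

Closest pair: (-26, -5) and (-25, -8) with distance 3.1623

The closest pair is (-26, -5) and (-25, -8) with Euclidean distance 3.1623. For 8 points, brute-force pairwise comparison is shown above. For large n, the divide-and-conquer algorithm (sort by x, recurse on halves, check the dividing strip) achieves O(n log n).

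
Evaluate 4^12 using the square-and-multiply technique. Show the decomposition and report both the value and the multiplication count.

Computing 4^12 by squaring (build up from 4^1; each line after the first costs one multiplication):

4^1 = 4
4^2 = (4^1)^2 = 4^2 = 16
4^3 = 4 * 4^2 = 4 * 16 = 64
4^6 = (4^3)^2 = 64^2 = 4096
4^12 = (4^6)^2 = 4096^2 = 16777216

Result: 16777216
Multiplications needed: 4 (4 lines after 4^1)

4^12 = 16777216. Using exponentiation by squaring, this requires 4 multiplications. The key idea: if the exponent is even, square the half-power; if odd, multiply by the base once.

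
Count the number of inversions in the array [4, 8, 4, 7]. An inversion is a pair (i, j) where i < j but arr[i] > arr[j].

Finding inversions in [4, 8, 4, 7]:

(1, 2): arr[1]=8 > arr[2]=4
(1, 3): arr[1]=8 > arr[3]=7

Total inversions: 2

The array has 2 inversion(s): (1,2), (1,3). Each pair (i,j) satisfies i < j and arr[i] > arr[j].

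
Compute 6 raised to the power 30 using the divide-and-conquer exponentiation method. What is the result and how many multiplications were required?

Computing 6^30 by squaring (build up from 6^1; each line after the first costs one multiplication):

6^1 = 6
6^2 = (6^1)^2 = 6^2 = 36
6^3 = 6 * 6^2 = 6 * 36 = 216
6^6 = (6^3)^2 = 216^2 = 46656
6^7 = 6 * 6^6 = 6 * 46656 = 279936
6^14 = (6^7)^2 = 279936^2 = 78364164096
6^15 = 6 * 6^14 = 6 * 78364164096 = 470184984576
6^30 = (6^15)^2 = 470184984576^2 = 221073919720733357899776

Result: 221073919720733357899776
Multiplications needed: 7 (7 lines after 6^1)

6^30 = 221073919720733357899776. Using exponentiation by squaring, this requires 7 multiplications. The key idea: if the exponent is even, square the half-power; if odd, multiply by the base once.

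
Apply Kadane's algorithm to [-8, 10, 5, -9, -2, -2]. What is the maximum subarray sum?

Using Kadane's algorithm on [-8, 10, 5, -9, -2, -2]:

Scanning through the array:
Position 1 (value 10): max_ending_here = 10, max_so_far = 10
Position 2 (value 5): max_ending_here = 15, max_so_far = 15
Position 3 (value -9): max_ending_here = 6, max_so_far = 15
Position 4 (value -2): max_ending_here = 4, max_so_far = 15
Position 5 (value -2): max_ending_here = 2, max_so_far = 15

Maximum subarray: [10, 5]
Maximum sum: 15

The maximum subarray is [10, 5] with sum 15. This subarray runs from index 1 to index 2.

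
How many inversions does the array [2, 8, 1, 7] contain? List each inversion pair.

Finding inversions in [2, 8, 1, 7]:

(0, 2): arr[0]=2 > arr[2]=1
(1, 2): arr[1]=8 > arr[2]=1
(1, 3): arr[1]=8 > arr[3]=7

Total inversions: 3

The array has 3 inversion(s): (0,2), (1,2), (1,3). Each pair (i,j) satisfies i < j and arr[i] > arr[j].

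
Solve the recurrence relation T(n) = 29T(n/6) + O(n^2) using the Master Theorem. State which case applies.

Master Theorem for T(n) = 29T(n/6) + O(n^2):

a = 29, b = 6, c = 2
log_b(a) = log_6(29) = 1.8793

Case 3: c = 2 > log_6(29) = 1.8793
T(n) = O(n^2) = O(n^2)

For T(n) = 29T(n/6) + O(n^2): log_6(29) = 1.8793. This is Case 3 of the Master Theorem (c > log_b(a), work dominated by root), giving O(n^2).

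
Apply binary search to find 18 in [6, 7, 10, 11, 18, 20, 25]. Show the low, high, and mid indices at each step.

Binary search for 18 in [6, 7, 10, 11, 18, 20, 25]:

lo=0, hi=6, mid=3, arr[mid]=11 -> 11 < 18, search right half
lo=4, hi=6, mid=5, arr[mid]=20 -> 20 > 18, search left half
lo=4, hi=4, mid=4, arr[mid]=18 -> Found target at index 4!

Binary search finds 18 at index 4 after 3 comparisons. The search repeatedly halves the search space by comparing with the middle element.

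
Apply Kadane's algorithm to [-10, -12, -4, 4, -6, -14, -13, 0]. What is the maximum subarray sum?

Using Kadane's algorithm on [-10, -12, -4, 4, -6, -14, -13, 0]:

Scanning through the array:
Position 1 (value -12): max_ending_here = -12, max_so_far = -10
Position 2 (value -4): max_ending_here = -4, max_so_far = -4
Position 3 (value 4): max_ending_here = 4, max_so_far = 4
Position 4 (value -6): max_ending_here = -2, max_so_far = 4
Position 5 (value -14): max_ending_here = -14, max_so_far = 4
Position 6 (value -13): max_ending_here = -13, max_so_far = 4
Position 7 (value 0): max_ending_here = 0, max_so_far = 4

Maximum subarray: [4]
Maximum sum: 4

The maximum subarray is [4] with sum 4. This subarray runs from index 3 to index 3.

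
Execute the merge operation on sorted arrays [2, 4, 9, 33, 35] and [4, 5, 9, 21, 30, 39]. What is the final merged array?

Merging process:

Compare 2 vs 4: take 2 from left. Merged: [2]
Compare 4 vs 4: take 4 from left. Merged: [2, 4]
Compare 9 vs 4: take 4 from right. Merged: [2, 4, 4]
Compare 9 vs 5: take 5 from right. Merged: [2, 4, 4, 5]
Compare 9 vs 9: take 9 from left. Merged: [2, 4, 4, 5, 9]
Compare 33 vs 9: take 9 from right. Merged: [2, 4, 4, 5, 9, 9]
Compare 33 vs 21: take 21 from right. Merged: [2, 4, 4, 5, 9, 9, 21]
Compare 33 vs 30: take 30 from right. Merged: [2, 4, 4, 5, 9, 9, 21, 30]
Compare 33 vs 39: take 33 from left. Merged: [2, 4, 4, 5, 9, 9, 21, 30, 33]
Compare 35 vs 39: take 35 from left. Merged: [2, 4, 4, 5, 9, 9, 21, 30, 33, 35]
Append remaining from right: [39]. Merged: [2, 4, 4, 5, 9, 9, 21, 30, 33, 35, 39]

Final merged array: [2, 4, 4, 5, 9, 9, 21, 30, 33, 35, 39]
Total comparisons: 10

The merged array is [2, 4, 4, 5, 9, 9, 21, 30, 33, 35, 39], requiring 10 comparisons. The merge step runs in O(n) time where n is the total number of elements.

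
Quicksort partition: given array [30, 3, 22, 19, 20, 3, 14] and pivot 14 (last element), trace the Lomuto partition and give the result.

Lomuto partition with pivot = 14:

Initial array: [30, 3, 22, 19, 20, 3, 14]

arr[0]=30 > 14: no swap
arr[1]=3 <= 14: swap with position 0, array becomes [3, 30, 22, 19, 20, 3, 14]
arr[2]=22 > 14: no swap
arr[3]=19 > 14: no swap
arr[4]=20 > 14: no swap
arr[5]=3 <= 14: swap with position 1, array becomes [3, 3, 22, 19, 20, 30, 14]

Place pivot at position 2: [3, 3, 14, 19, 20, 30, 22]
Pivot position: 2

After partitioning with pivot 14, the array becomes [3, 3, 14, 19, 20, 30, 22]. The pivot is placed at index 2. All elements to the left of the pivot are <= 14, and all elements to the right are > 14.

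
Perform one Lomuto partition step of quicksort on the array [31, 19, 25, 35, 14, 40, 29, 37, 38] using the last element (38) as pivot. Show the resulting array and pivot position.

Lomuto partition with pivot = 38:

Initial array: [31, 19, 25, 35, 14, 40, 29, 37, 38]

arr[0]=31 <= 38: swap with position 0, array becomes [31, 19, 25, 35, 14, 40, 29, 37, 38]
arr[1]=19 <= 38: swap with position 1, array becomes [31, 19, 25, 35, 14, 40, 29, 37, 38]
arr[2]=25 <= 38: swap with position 2, array becomes [31, 19, 25, 35, 14, 40, 29, 37, 38]
arr[3]=35 <= 38: swap with position 3, array becomes [31, 19, 25, 35, 14, 40, 29, 37, 38]
arr[4]=14 <= 38: swap with position 4, array becomes [31, 19, 25, 35, 14, 40, 29, 37, 38]
arr[5]=40 > 38: no swap
arr[6]=29 <= 38: swap with position 5, array becomes [31, 19, 25, 35, 14, 29, 40, 37, 38]
arr[7]=37 <= 38: swap with position 6, array becomes [31, 19, 25, 35, 14, 29, 37, 40, 38]

Place pivot at position 7: [31, 19, 25, 35, 14, 29, 37, 38, 40]
Pivot position: 7

After partitioning with pivot 38, the array becomes [31, 19, 25, 35, 14, 29, 37, 38, 40]. The pivot is placed at index 7. All elements to the left of the pivot are <= 38, and all elements to the right are > 38.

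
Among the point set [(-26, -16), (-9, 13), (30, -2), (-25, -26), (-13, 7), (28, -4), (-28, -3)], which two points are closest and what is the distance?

Computing all pairwise distances among 7 points:

d((-26, -16), (-9, 13)) = 33.6155
d((-26, -16), (30, -2)) = 57.7235
d((-26, -16), (-25, -26)) = 10.0499
d((-26, -16), (-13, 7)) = 26.4197
d((-26, -16), (28, -4)) = 55.3173
d((-26, -16), (-28, -3)) = 13.1529
d((-9, 13), (30, -2)) = 41.7852
d((-9, 13), (-25, -26)) = 42.1545
d((-9, 13), (-13, 7)) = 7.2111
d((-9, 13), (28, -4)) = 40.7185
d((-9, 13), (-28, -3)) = 24.8395
d((30, -2), (-25, -26)) = 60.0083
d((30, -2), (-13, 7)) = 43.9318
d((30, -2), (28, -4)) = 2.8284 <-- minimum
d((30, -2), (-28, -3)) = 58.0086
d((-25, -26), (-13, 7)) = 35.1141
d((-25, -26), (28, -4)) = 57.3847
d((-25, -26), (-28, -3)) = 23.1948
d((-13, 7), (28, -4)) = 42.45
d((-13, 7), (-28, -3)) = 18.0278
d((28, -4), (-28, -3)) = 56.0089

Closest pair: (30, -2) and (28, -4) with distance 2.8284

The closest pair is (30, -2) and (28, -4) with Euclidean distance 2.8284. For 7 points, brute-force pairwise comparison is shown above. For large n, the divide-and-conquer algorithm (sort by x, recurse on halves, check the dividing strip) achieves O(n log n).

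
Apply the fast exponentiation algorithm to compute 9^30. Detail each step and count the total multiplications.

Computing 9^30 by squaring (build up from 9^1; each line after the first costs one multiplication):

9^1 = 9
9^2 = (9^1)^2 = 9^2 = 81
9^3 = 9 * 9^2 = 9 * 81 = 729
9^6 = (9^3)^2 = 729^2 = 531441
9^7 = 9 * 9^6 = 9 * 531441 = 4782969
9^14 = (9^7)^2 = 4782969^2 = 22876792454961
9^15 = 9 * 9^14 = 9 * 22876792454961 = 205891132094649
9^30 = (9^15)^2 = 205891132094649^2 = 42391158275216203514294433201

Result: 42391158275216203514294433201
Multiplications needed: 7 (7 lines after 9^1)

9^30 = 42391158275216203514294433201. Using exponentiation by squaring, this requires 7 multiplications. The key idea: if the exponent is even, square the half-power; if odd, multiply by the base once.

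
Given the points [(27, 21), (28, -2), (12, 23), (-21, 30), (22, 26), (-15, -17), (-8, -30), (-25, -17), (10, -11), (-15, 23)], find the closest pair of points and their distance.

Computing all pairwise distances among 10 points:

d((27, 21), (28, -2)) = 23.0217
d((27, 21), (12, 23)) = 15.1327
d((27, 21), (-21, 30)) = 48.8365
d((27, 21), (22, 26)) = 7.0711 <-- minimum
d((27, 21), (-15, -17)) = 56.6392
d((27, 21), (-8, -30)) = 61.8547
d((27, 21), (-25, -17)) = 64.405
d((27, 21), (10, -11)) = 36.2353
d((27, 21), (-15, 23)) = 42.0476
d((28, -2), (12, 23)) = 29.6816
d((28, -2), (-21, 30)) = 58.5235
d((28, -2), (22, 26)) = 28.6356
d((28, -2), (-15, -17)) = 45.5412
d((28, -2), (-8, -30)) = 45.607
d((28, -2), (-25, -17)) = 55.0818
d((28, -2), (10, -11)) = 20.1246
d((28, -2), (-15, 23)) = 49.7393
d((12, 23), (-21, 30)) = 33.7343
d((12, 23), (22, 26)) = 10.4403
d((12, 23), (-15, -17)) = 48.2597
d((12, 23), (-8, -30)) = 56.648
d((12, 23), (-25, -17)) = 54.4885
d((12, 23), (10, -11)) = 34.0588
d((12, 23), (-15, 23)) = 27.0
d((-21, 30), (22, 26)) = 43.1856
d((-21, 30), (-15, -17)) = 47.3814
d((-21, 30), (-8, -30)) = 61.3922
d((-21, 30), (-25, -17)) = 47.1699
d((-21, 30), (10, -11)) = 51.4004
d((-21, 30), (-15, 23)) = 9.2195
d((22, 26), (-15, -17)) = 56.7274
d((22, 26), (-8, -30)) = 63.5295
d((22, 26), (-25, -17)) = 63.7024
d((22, 26), (10, -11)) = 38.8973
d((22, 26), (-15, 23)) = 37.1214
d((-15, -17), (-8, -30)) = 14.7648
d((-15, -17), (-25, -17)) = 10.0
d((-15, -17), (10, -11)) = 25.7099
d((-15, -17), (-15, 23)) = 40.0
d((-8, -30), (-25, -17)) = 21.4009
d((-8, -30), (10, -11)) = 26.1725
d((-8, -30), (-15, 23)) = 53.4603
d((-25, -17), (10, -11)) = 35.5106
d((-25, -17), (-15, 23)) = 41.2311
d((10, -11), (-15, 23)) = 42.2019

Closest pair: (27, 21) and (22, 26) with distance 7.0711

The closest pair is (27, 21) and (22, 26) with Euclidean distance 7.0711. For 10 points, brute-force pairwise comparison is shown above. For large n, the divide-and-conquer algorithm (sort by x, recurse on halves, check the dividing strip) achieves O(n log n).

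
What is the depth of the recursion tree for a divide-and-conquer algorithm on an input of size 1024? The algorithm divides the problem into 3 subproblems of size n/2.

For divide and conquer with division factor 2:

Problem sizes at each level:
Level 0: 1024
Level 1: 512
Level 2: 256
Level 3: 128
Level 4: 64
Level 5: 32
Level 6: 16
Level 7: 8
Level 8: 4
Level 9: 2
Level 10: 1

The root is level 0 and the size-1 base case is level 10 (the tree spans levels 0 through 10, i.e. 11 levels counting the root), so the depth is the number of divisions: log_2(1024) = 10

The recursion tree depth is log_2(1024) = 10. At each level, the problem size is divided by 2, so it takes 10 divisions to reduce to a base case of size 1. The algorithm makes 3 recursive calls at each level.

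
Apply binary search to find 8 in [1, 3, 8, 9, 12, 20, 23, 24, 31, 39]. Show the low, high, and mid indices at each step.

Binary search for 8 in [1, 3, 8, 9, 12, 20, 23, 24, 31, 39]:

lo=0, hi=9, mid=4, arr[mid]=12 -> 12 > 8, search left half
lo=0, hi=3, mid=1, arr[mid]=3 -> 3 < 8, search right half
lo=2, hi=3, mid=2, arr[mid]=8 -> Found target at index 2!

Binary search finds 8 at index 2 after 3 comparisons. The search repeatedly halves the search space by comparing with the middle element.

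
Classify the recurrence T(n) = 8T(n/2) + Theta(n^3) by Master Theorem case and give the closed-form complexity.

Master Theorem for T(n) = 8T(n/2) + O(n^3):

a = 8, b = 2, c = 3
log_b(a) = log_2(8) = 3.0000

Case 2: c = 3 = log_2(8) = 3.0000
T(n) = O(n^3 log n) = O(n^3 log n)

For T(n) = 8T(n/2) + O(n^3): log_2(8) = 3.0000. This is Case 2 of the Master Theorem (c = log_b(a), equal work at all levels), giving O(n^3 log n).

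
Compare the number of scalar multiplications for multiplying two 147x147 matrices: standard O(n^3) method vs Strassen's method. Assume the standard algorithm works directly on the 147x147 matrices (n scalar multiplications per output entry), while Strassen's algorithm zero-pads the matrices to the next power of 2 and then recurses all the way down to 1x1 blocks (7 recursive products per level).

Matrix multiplication for 147x147 matrices:

Strassen's algorithm requires power-of-2 dimensions. Pad 147x147 to 256x256 (next power of 2).

Standard algorithm: 147^3 = 3176523 multiplications
Strassen's algorithm: 7^(log2(256)) = 7^8 = 5764801 multiplications
Difference: 3176523 - 5764801 = -2588278 (Strassen uses MORE here due to padding overhead — for small or just-over-power-of-2 n, padding can outweigh the per-level savings)

Standard: 3176523 multiplications (147^3). Strassen: 5764801 multiplications (7^8, after padding to 256x256). Strassen reduces 8 recursive multiplications to 7 at each level.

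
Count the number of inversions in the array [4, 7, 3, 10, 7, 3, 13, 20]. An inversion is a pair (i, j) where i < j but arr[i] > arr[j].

Finding inversions in [4, 7, 3, 10, 7, 3, 13, 20]:

(0, 2): arr[0]=4 > arr[2]=3
(0, 5): arr[0]=4 > arr[5]=3
(1, 2): arr[1]=7 > arr[2]=3
(1, 5): arr[1]=7 > arr[5]=3
(3, 4): arr[3]=10 > arr[4]=7
(3, 5): arr[3]=10 > arr[5]=3
(4, 5): arr[4]=7 > arr[5]=3

Total inversions: 7

The array has 7 inversion(s): (0,2), (0,5), (1,2), (1,5), (3,4), (3,5), (4,5). Each pair (i,j) satisfies i < j and arr[i] > arr[j].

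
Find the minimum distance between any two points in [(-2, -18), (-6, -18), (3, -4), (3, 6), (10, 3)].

Computing all pairwise distances among 5 points:

d((-2, -18), (-6, -18)) = 4.0 <-- minimum
d((-2, -18), (3, -4)) = 14.8661
d((-2, -18), (3, 6)) = 24.5153
d((-2, -18), (10, 3)) = 24.1868
d((-6, -18), (3, -4)) = 16.6433
d((-6, -18), (3, 6)) = 25.632
d((-6, -18), (10, 3)) = 26.4008
d((3, -4), (3, 6)) = 10.0
d((3, -4), (10, 3)) = 9.8995
d((3, 6), (10, 3)) = 7.6158

Closest pair: (-2, -18) and (-6, -18) with distance 4.0

The closest pair is (-2, -18) and (-6, -18) with Euclidean distance 4.0. For 5 points, brute-force pairwise comparison is shown above. For large n, the divide-and-conquer algorithm (sort by x, recurse on halves, check the dividing strip) achieves O(n log n).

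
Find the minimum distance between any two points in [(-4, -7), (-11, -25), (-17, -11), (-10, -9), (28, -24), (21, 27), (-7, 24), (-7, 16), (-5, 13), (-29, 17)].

Computing all pairwise distances among 10 points:

d((-4, -7), (-11, -25)) = 19.3132
d((-4, -7), (-17, -11)) = 13.6015
d((-4, -7), (-10, -9)) = 6.3246
d((-4, -7), (28, -24)) = 36.2353
d((-4, -7), (21, 27)) = 42.2019
d((-4, -7), (-7, 24)) = 31.1448
d((-4, -7), (-7, 16)) = 23.1948
d((-4, -7), (-5, 13)) = 20.025
d((-4, -7), (-29, 17)) = 34.6554
d((-11, -25), (-17, -11)) = 15.2315
d((-11, -25), (-10, -9)) = 16.0312
d((-11, -25), (28, -24)) = 39.0128
d((-11, -25), (21, 27)) = 61.0574
d((-11, -25), (-7, 24)) = 49.163
d((-11, -25), (-7, 16)) = 41.1947
d((-11, -25), (-5, 13)) = 38.4708
d((-11, -25), (-29, 17)) = 45.6946
d((-17, -11), (-10, -9)) = 7.2801
d((-17, -11), (28, -24)) = 46.8402
d((-17, -11), (21, 27)) = 53.7401
d((-17, -11), (-7, 24)) = 36.4005
d((-17, -11), (-7, 16)) = 28.7924
d((-17, -11), (-5, 13)) = 26.8328
d((-17, -11), (-29, 17)) = 30.4631
d((-10, -9), (28, -24)) = 40.8534
d((-10, -9), (21, 27)) = 47.5079
d((-10, -9), (-7, 24)) = 33.1361
d((-10, -9), (-7, 16)) = 25.1794
d((-10, -9), (-5, 13)) = 22.561
d((-10, -9), (-29, 17)) = 32.2025
d((28, -24), (21, 27)) = 51.4782
d((28, -24), (-7, 24)) = 59.4054
d((28, -24), (-7, 16)) = 53.1507
d((28, -24), (-5, 13)) = 49.5782
d((28, -24), (-29, 17)) = 70.214
d((21, 27), (-7, 24)) = 28.1603
d((21, 27), (-7, 16)) = 30.0832
d((21, 27), (-5, 13)) = 29.5296
d((21, 27), (-29, 17)) = 50.9902
d((-7, 24), (-7, 16)) = 8.0
d((-7, 24), (-5, 13)) = 11.1803
d((-7, 24), (-29, 17)) = 23.0868
d((-7, 16), (-5, 13)) = 3.6056 <-- minimum
d((-7, 16), (-29, 17)) = 22.0227
d((-5, 13), (-29, 17)) = 24.3311

Closest pair: (-7, 16) and (-5, 13) with distance 3.6056

The closest pair is (-7, 16) and (-5, 13) with Euclidean distance 3.6056. For 10 points, brute-force pairwise comparison is shown above. For large n, the divide-and-conquer algorithm (sort by x, recurse on halves, check the dividing strip) achieves O(n log n).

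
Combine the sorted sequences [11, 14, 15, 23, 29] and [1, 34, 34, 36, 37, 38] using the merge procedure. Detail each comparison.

Merging process:

Compare 11 vs 1: take 1 from right. Merged: [1]
Compare 11 vs 34: take 11 from left. Merged: [1, 11]
Compare 14 vs 34: take 14 from left. Merged: [1, 11, 14]
Compare 15 vs 34: take 15 from left. Merged: [1, 11, 14, 15]
Compare 23 vs 34: take 23 from left. Merged: [1, 11, 14, 15, 23]
Compare 29 vs 34: take 29 from left. Merged: [1, 11, 14, 15, 23, 29]
Append remaining from right: [34, 34, 36, 37, 38]. Merged: [1, 11, 14, 15, 23, 29, 34, 34, 36, 37, 38]

Final merged array: [1, 11, 14, 15, 23, 29, 34, 34, 36, 37, 38]
Total comparisons: 6

The merged array is [1, 11, 14, 15, 23, 29, 34, 34, 36, 37, 38], requiring 6 comparisons. The merge step runs in O(n) time where n is the total number of elements.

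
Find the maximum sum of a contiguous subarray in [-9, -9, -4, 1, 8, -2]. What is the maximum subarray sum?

Using Kadane's algorithm on [-9, -9, -4, 1, 8, -2]:

Scanning through the array:
Position 1 (value -9): max_ending_here = -9, max_so_far = -9
Position 2 (value -4): max_ending_here = -4, max_so_far = -4
Position 3 (value 1): max_ending_here = 1, max_so_far = 1
Position 4 (value 8): max_ending_here = 9, max_so_far = 9
Position 5 (value -2): max_ending_here = 7, max_so_far = 9

Maximum subarray: [1, 8]
Maximum sum: 9

The maximum subarray is [1, 8] with sum 9. This subarray runs from index 3 to index 4.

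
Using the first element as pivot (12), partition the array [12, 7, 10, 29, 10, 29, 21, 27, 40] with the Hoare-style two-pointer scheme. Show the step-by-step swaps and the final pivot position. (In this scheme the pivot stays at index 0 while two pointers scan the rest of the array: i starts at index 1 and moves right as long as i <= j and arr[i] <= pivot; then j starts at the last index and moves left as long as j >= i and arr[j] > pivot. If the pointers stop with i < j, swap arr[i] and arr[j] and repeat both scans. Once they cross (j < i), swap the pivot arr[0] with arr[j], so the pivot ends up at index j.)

Hoare-style two-pointer partition with pivot = 12:

Initial array: [12, 7, 10, 29, 10, 29, 21, 27, 40]

Pointers start at i = 1, j = 8.
i stops at index 3 (arr[3]=29 > 12), j stops at index 4 (arr[4]=10 <= 12): swap arr[3] and arr[4], array becomes [12, 7, 10, 10, 29, 29, 21, 27, 40]
i ends at 4, j ends at 3: the pointers have crossed (j < i), so scanning stops.

Swap pivot arr[0] with arr[3] to place pivot at position 3: [10, 7, 10, 12, 29, 29, 21, 27, 40]
Pivot position: 3

After partitioning with pivot 12, the array becomes [10, 7, 10, 12, 29, 29, 21, 27, 40]. The pivot is placed at index 3. All elements to the left of the pivot are <= 12, and all elements to the right are > 12.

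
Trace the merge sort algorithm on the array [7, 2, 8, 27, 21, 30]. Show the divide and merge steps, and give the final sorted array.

Merge sort trace:

Split: [7, 2, 8, 27, 21, 30] -> [7, 2, 8] and [27, 21, 30]
  Split: [7, 2, 8] -> [7] and [2, 8]
    Split: [2, 8] -> [2] and [8]
    Merge: [2] + [8] -> [2, 8]
  Merge: [7] + [2, 8] -> [2, 7, 8]
  Split: [27, 21, 30] -> [27] and [21, 30]
    Split: [21, 30] -> [21] and [30]
    Merge: [21] + [30] -> [21, 30]
  Merge: [27] + [21, 30] -> [21, 27, 30]
Merge: [2, 7, 8] + [21, 27, 30] -> [2, 7, 8, 21, 27, 30]

Final sorted array: [2, 7, 8, 21, 27, 30]

The merge sort proceeds by recursively splitting the array and merging sorted halves.
After all merges, the sorted array is [2, 7, 8, 21, 27, 30].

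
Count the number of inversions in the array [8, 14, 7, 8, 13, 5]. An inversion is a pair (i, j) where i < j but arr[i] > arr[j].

Finding inversions in [8, 14, 7, 8, 13, 5]:

(0, 2): arr[0]=8 > arr[2]=7
(0, 5): arr[0]=8 > arr[5]=5
(1, 2): arr[1]=14 > arr[2]=7
(1, 3): arr[1]=14 > arr[3]=8
(1, 4): arr[1]=14 > arr[4]=13
(1, 5): arr[1]=14 > arr[5]=5
(2, 5): arr[2]=7 > arr[5]=5
(3, 5): arr[3]=8 > arr[5]=5
(4, 5): arr[4]=13 > arr[5]=5

Total inversions: 9

The array has 9 inversion(s): (0,2), (0,5), (1,2), (1,3), (1,4), (1,5), (2,5), (3,5), (4,5). Each pair (i,j) satisfies i < j and arr[i] > arr[j].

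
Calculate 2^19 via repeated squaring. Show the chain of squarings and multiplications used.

Computing 2^19 by squaring (build up from 2^1; each line after the first costs one multiplication):

2^1 = 2
2^2 = (2^1)^2 = 2^2 = 4
2^4 = (2^2)^2 = 4^2 = 16
2^8 = (2^4)^2 = 16^2 = 256
2^9 = 2 * 2^8 = 2 * 256 = 512
2^18 = (2^9)^2 = 512^2 = 262144
2^19 = 2 * 2^18 = 2 * 262144 = 524288

Result: 524288
Multiplications needed: 6 (6 lines after 2^1)

2^19 = 524288. Using exponentiation by squaring, this requires 6 multiplications. The key idea: if the exponent is even, square the half-power; if odd, multiply by the base once.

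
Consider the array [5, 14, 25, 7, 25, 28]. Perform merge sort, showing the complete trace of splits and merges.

Merge sort trace:

Split: [5, 14, 25, 7, 25, 28] -> [5, 14, 25] and [7, 25, 28]
  Split: [5, 14, 25] -> [5] and [14, 25]
    Split: [14, 25] -> [14] and [25]
    Merge: [14] + [25] -> [14, 25]
  Merge: [5] + [14, 25] -> [5, 14, 25]
  Split: [7, 25, 28] -> [7] and [25, 28]
    Split: [25, 28] -> [25] and [28]
    Merge: [25] + [28] -> [25, 28]
  Merge: [7] + [25, 28] -> [7, 25, 28]
Merge: [5, 14, 25] + [7, 25, 28] -> [5, 7, 14, 25, 25, 28]

Final sorted array: [5, 7, 14, 25, 25, 28]

The merge sort proceeds by recursively splitting the array and merging sorted halves.
After all merges, the sorted array is [5, 7, 14, 25, 25, 28].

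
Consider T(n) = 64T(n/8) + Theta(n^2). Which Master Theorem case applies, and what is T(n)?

Master Theorem for T(n) = 64T(n/8) + O(n^2):

a = 64, b = 8, c = 2
log_b(a) = log_8(64) = 2.0000

Case 2: c = 2 = log_8(64) = 2.0000
T(n) = O(n^2 log n) = O(n^2 log n)

For T(n) = 64T(n/8) + O(n^2): log_8(64) = 2.0000. This is Case 2 of the Master Theorem (c = log_b(a), equal work at all levels), giving O(n^2 log n).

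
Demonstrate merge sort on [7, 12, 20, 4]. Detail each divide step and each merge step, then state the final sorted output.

Merge sort trace:

Split: [7, 12, 20, 4] -> [7, 12] and [20, 4]
  Split: [7, 12] -> [7] and [12]
  Merge: [7] + [12] -> [7, 12]
  Split: [20, 4] -> [20] and [4]
  Merge: [20] + [4] -> [4, 20]
Merge: [7, 12] + [4, 20] -> [4, 7, 12, 20]

Final sorted array: [4, 7, 12, 20]

The merge sort proceeds by recursively splitting the array and merging sorted halves.
After all merges, the sorted array is [4, 7, 12, 20].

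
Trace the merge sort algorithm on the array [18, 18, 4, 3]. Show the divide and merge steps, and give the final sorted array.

Merge sort trace:

Split: [18, 18, 4, 3] -> [18, 18] and [4, 3]
  Split: [18, 18] -> [18] and [18]
  Merge: [18] + [18] -> [18, 18]
  Split: [4, 3] -> [4] and [3]
  Merge: [4] + [3] -> [3, 4]
Merge: [18, 18] + [3, 4] -> [3, 4, 18, 18]

Final sorted array: [3, 4, 18, 18]

The merge sort proceeds by recursively splitting the array and merging sorted halves.
After all merges, the sorted array is [3, 4, 18, 18].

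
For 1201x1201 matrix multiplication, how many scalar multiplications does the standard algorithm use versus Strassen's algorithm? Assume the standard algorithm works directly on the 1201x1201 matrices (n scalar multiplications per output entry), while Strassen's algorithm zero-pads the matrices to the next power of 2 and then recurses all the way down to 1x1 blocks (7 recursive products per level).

Matrix multiplication for 1201x1201 matrices:

Strassen's algorithm requires power-of-2 dimensions. Pad 1201x1201 to 2048x2048 (next power of 2).

Standard algorithm: 1201^3 = 1732323601 multiplications
Strassen's algorithm: 7^(log2(2048)) = 7^11 = 1977326743 multiplications
Difference: 1732323601 - 1977326743 = -245003142 (Strassen uses MORE here due to padding overhead — for small or just-over-power-of-2 n, padding can outweigh the per-level savings)

Standard: 1732323601 multiplications (1201^3). Strassen: 1977326743 multiplications (7^11, after padding to 2048x2048). Strassen reduces 8 recursive multiplications to 7 at each level.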